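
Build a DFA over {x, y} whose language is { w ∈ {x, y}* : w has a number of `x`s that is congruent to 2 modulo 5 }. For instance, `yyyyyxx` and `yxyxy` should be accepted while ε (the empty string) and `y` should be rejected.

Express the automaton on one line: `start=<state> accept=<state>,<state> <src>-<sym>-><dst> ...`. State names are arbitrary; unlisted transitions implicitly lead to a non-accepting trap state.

start=q0 accept=q2 q0-x->q1 q0-y->q0 q1-x->q2 q1-y->q1 q2-x->q3 q2-y->q2 q3-x->q4 q3-y->q3 q4-x->q0 q4-y->q4

Keep the running count of `x`s modulo 5: each `x` advances along the cycle q0 → q1 → q2 → q3 → q4 → q0 while other symbols loop. Accept at q2.
With 5 states:
        x   y  
>  q0   q1  q0 
   q1   q2  q1 
 * q2   q3  q2 
   q3   q4  q3 
   q4   q0  q4 
(> = start, * = accepting)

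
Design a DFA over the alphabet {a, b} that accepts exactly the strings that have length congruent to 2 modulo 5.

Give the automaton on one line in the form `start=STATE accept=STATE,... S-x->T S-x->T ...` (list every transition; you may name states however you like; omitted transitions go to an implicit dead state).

Count input length modulo 5: every symbol advances one step around the cycle s0 → s1 → s2 → s3 → s4 → s0. Accept at s2.
5 states suffice.
        a   b  
>  s0   s1  s1 
   s1   s2  s2 
 * s2   s3  s3 
   s3   s4  s4 
   s4   s0  s0 
(> = start, * = accepting)

start=s0 accept=s2 s0-a->s1 s0-b->s1 s1-a->s2 s1-b->s2 s2-a->s3 s2-b->s3 s3-a->s4 s3-b->s4 s4-a->s0 s4-b->s0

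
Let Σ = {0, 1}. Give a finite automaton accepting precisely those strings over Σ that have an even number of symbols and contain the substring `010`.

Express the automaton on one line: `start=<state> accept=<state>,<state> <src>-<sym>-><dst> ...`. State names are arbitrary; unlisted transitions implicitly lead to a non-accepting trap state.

start=q0 accept=q7 q0-0->q1 q0-1->q2 q1-0->q3 q1-1->q4 q2-0->q3 q2-1->q0 q3-0->q1 q3-1->q5 q4-0->q6 q4-1->q2 q5-0->q7 q5-1->q0 q6-0->q7 q6-1->q7 q7-0->q6 q7-1->q6

Build one automaton per condition and run them in lockstep. The first has 2 states tracking the input length modulo 2; the second has 4 states tracking whether and how much of `010` has been seen. A product state is a pair (one from each), accepting exactly when both do.
        0   1  
>  q0   q1  q2 
   q1   q3  q4 
   q2   q3  q0 
   q3   q1  q5 
   q4   q6  q2 
   q5   q7  q0 
   q6   q7  q7 
 * q7   q6  q6 
(> = start, * = accepting)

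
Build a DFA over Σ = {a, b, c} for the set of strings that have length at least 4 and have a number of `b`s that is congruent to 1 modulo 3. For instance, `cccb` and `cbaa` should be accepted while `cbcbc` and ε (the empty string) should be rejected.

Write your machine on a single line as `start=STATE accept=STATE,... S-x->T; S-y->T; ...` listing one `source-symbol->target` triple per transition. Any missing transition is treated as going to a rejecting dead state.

start=S0; accept=S8; S0-a->S1; S0-b->S2; S0-c->S1; S1-a->S3; S1-b->S4; S1-c->S3; S2-a->S4; S2-b->S5; S2-c->S4; S3-a->S6; S3-b->S7; S3-c->S6; S4-a->S7; S4-b->S5; S4-c->S7; S5-a->S5; S5-b->S6; S5-c->S5; S6-a->S6; S6-b->S8; S6-c->S6; S7-a->S8; S7-b->S5; S7-c->S8; S8-a->S8; S8-b->S5; S8-c->S8

Run two small machines in parallel and take their product. One (6 states) tracks the input length, saturating at 5; the other (3 states) tracks the count of `b`s modulo 3. Each combined state is a pair, one component from each; accept when both components accept. Minimizing collapses redundant product states.
A 9-state machine:
        a   b   c  
>  S0   S1  S2  S1 
   S1   S3  S4  S3 
   S2   S4  S5  S4 
   S3   S6  S7  S6 
   S4   S7  S5  S7 
   S5   S5  S6  S5 
   S6   S6  S8  S6 
   S7   S8  S5  S8 
 * S8   S8  S5  S8 
(> = start, * = accepting)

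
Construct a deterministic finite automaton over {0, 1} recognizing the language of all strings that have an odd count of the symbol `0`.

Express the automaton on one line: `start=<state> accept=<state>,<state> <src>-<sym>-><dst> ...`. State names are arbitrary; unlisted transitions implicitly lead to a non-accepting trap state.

Keep the running count of `0`s modulo 2: each `0` advances along the cycle q0 → q1 → q0 while other symbols loop. Accept at q1.
2 states suffice.
        0   1  
>  q0   q1  q0 
 * q1   q0  q1 
(> = start, * = accepting)

start=q0 accept=q1 q0-0->q1 q0-1->q0 q1-0->q0 q1-1->q1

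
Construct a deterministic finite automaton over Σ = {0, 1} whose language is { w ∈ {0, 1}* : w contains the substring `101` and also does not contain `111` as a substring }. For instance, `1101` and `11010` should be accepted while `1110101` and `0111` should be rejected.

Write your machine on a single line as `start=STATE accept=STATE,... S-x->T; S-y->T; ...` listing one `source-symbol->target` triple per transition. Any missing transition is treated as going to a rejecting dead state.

start=S0; accept=S4,S6,S7; S0-0->S0; S0-1->S1; S1-0->S2; S1-1->S3; S2-0->S0; S2-1->S4; S3-0->S2; S3-1->S5; S4-0->S6; S4-1->S7; S5-0->S8; S5-1->S5; S6-0->S6; S6-1->S4; S7-0->S6; S7-1->S9; S8-0->S10; S8-1->S9; S9-0->S9; S9-1->S9; S10-0->S10; S10-1->S5

Run two small machines in parallel and take their product. One (4 states) tracks whether and how much of `101` has been seen; the other (4 states) tracks partial matches of the forbidden pattern `111`. Each combined state is a pair, one component from each; accept when both components accept.
11 states suffice.
          0    1  
>  S0     S0   S1 
   S1     S2   S3 
   S2     S0   S4 
   S3     S2   S5 
 * S4     S6   S7 
   S5     S8   S5 
 * S6     S6   S4 
 * S7     S6   S9 
   S8    S10   S9 
   S9     S9   S9 
   S10   S10   S5 
(> = start, * = accepting)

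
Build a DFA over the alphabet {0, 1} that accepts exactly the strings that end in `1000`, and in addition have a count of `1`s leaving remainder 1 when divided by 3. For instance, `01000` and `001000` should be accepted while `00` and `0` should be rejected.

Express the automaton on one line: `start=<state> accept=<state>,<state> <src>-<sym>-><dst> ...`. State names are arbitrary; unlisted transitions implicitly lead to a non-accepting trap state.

Run two small machines in parallel and take their product. One (5 states) tracks how much of the suffix `1000` has currently been matched; the other (3 states) tracks the count of `1`s modulo 3. Each combined state is a pair, one component from each; accept when both components accept. After merging equivalent states the machine shrinks.
With 7 states:
        0   1  
>  q0   q0  q1 
   q1   q2  q3 
   q2   q4  q3 
   q3   q3  q0 
   q4   q5  q3 
 * q5   q6  q3 
   q6   q6  q3 
(> = start, * = accepting)

start=q0 accept=q5 q0-0->q0 q0-1->q1 q1-0->q2 q1-1->q3 q2-0->q4 q2-1->q3 q3-0->q3 q3-1->q0 q4-0->q5 q4-1->q3 q5-0->q6 q5-1->q3 q6-0->q6 q6-1->q3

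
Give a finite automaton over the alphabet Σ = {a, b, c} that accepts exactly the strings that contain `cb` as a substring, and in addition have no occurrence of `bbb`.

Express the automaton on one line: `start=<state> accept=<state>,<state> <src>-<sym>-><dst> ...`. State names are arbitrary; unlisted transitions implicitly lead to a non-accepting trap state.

start=q0 accept=q4,q6,q7 q0-a->q0 q0-b->q1 q0-c->q2 q1-a->q0 q1-b->q3 q1-c->q2 q2-a->q0 q2-b->q4 q2-c->q2 q3-a->q0 q3-b->q5 q3-c->q2 q4-a->q6 q4-b->q7 q4-c->q6 q5-a->q5 q5-b->q5 q5-c->q5 q6-a->q6 q6-b->q4 q6-c->q6 q7-a->q6 q7-b->q5 q7-c->q6

Run two small machines in parallel and take their product. One (3 states) tracks whether and how much of `cb` has been seen; the other (4 states) tracks partial matches of the forbidden pattern `bbb`. Each combined state is a pair, one component from each; accept when both components accept. Minimizing collapses redundant product states.
8 states suffice.
        a   b   c  
>  q0   q0  q1  q2 
   q1   q0  q3  q2 
   q2   q0  q4  q2 
   q3   q0  q5  q2 
 * q4   q6  q7  q6 
   q5   q5  q5  q5 
 * q6   q6  q4  q6 
 * q7   q6  q5  q6 
(> = start, * = accepting)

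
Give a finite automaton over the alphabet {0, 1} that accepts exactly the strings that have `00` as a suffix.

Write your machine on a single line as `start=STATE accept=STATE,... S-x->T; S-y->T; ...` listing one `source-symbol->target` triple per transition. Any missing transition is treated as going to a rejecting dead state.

start=q0; accept=q2; q0-0->q1; q0-1->q0; q1-0->q2; q1-1->q0; q2-0->q2; q2-1->q0

Remember how much of `00` the current input suffix matches. State q0 means no match yet; q1 means the last symbol is `0`; q2 means the last 2 symbols are `00`. Only q2 accepts. On a mismatch, fall back to the longest proper suffix that is still a prefix of `00`.
3 states suffice.
        0   1  
>  q0   q1  q0 
   q1   q2  q0 
 * q2   q2  q0 
(> = start, * = accepting)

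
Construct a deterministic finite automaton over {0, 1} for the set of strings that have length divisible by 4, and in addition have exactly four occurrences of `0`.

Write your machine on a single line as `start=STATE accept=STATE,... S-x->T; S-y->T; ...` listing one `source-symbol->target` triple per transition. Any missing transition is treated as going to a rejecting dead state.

Build one automaton per condition and run them in lockstep. The first has 4 states tracking the input length modulo 4; the second has 6 states tracking the count of `0`s, saturating at 5. A product state is a pair (one from each), accepting exactly when both do.
A 24-state machine:
          0    1  
>  S0     S1   S2 
   S1     S3   S4 
   S2     S4   S5 
   S3     S6   S7 
   S4     S7   S8 
   S5     S8   S9 
   S6    S10  S11 
   S7    S11  S12 
   S8    S12  S13 
   S9    S13   S0 
 * S10   S14  S15 
   S11   S15  S16 
   S12   S16  S17 
   S13   S17   S1 
   S14   S18  S18 
   S15   S18  S19 
   S16   S19  S20 
   S17   S20   S3 
   S18   S21  S21 
   S19   S21  S22 
   S20   S22   S6 
   S21   S23  S23 
   S22   S23  S10 
   S23   S14  S14 
(> = start, * = accepting)

start=S0; accept=S10; S0-0->S1; S0-1->S2; S1-0->S3; S1-1->S4; S2-0->S4; S2-1->S5; S3-0->S6; S3-1->S7; S4-0->S7; S4-1->S8; S5-0->S8; S5-1->S9; S6-0->S10; S6-1->S11; S7-0->S11; S7-1->S12; S8-0->S12; S8-1->S13; S9-0->S13; S9-1->S0; S10-0->S14; S10-1->S15; S11-0->S15; S11-1->S16; S12-0->S16; S12-1->S17; S13-0->S17; S13-1->S1; S14-0->S18; S14-1->S18; S15-0->S18; S15-1->S19; S16-0->S19; S16-1->S20; S17-0->S20; S17-1->S3; S18-0->S21; S18-1->S21; S19-0->S21; S19-1->S22; S20-0->S22; S20-1->S6; S21-0->S23; S21-1->S23; S22-0->S23; S22-1->S10; S23-0->S14; S23-1->S14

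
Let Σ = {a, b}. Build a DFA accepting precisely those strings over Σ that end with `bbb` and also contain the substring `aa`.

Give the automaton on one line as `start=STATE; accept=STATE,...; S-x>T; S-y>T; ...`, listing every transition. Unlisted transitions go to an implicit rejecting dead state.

start=q0; accept=q5; q0-a>q1; q0-b>q0; q1-a>q2; q1-b>q0; q2-a>q2; q2-b>q3; q3-a>q2; q3-b>q4; q4-a>q2; q4-b>q5; q5-a>q2; q5-b>q5

Run two small machines in parallel and take their product. The first has 4 states tracking how much of the suffix `bbb` has currently been matched; the second has 3 states tracking whether and how much of `aa` has been seen. A product state is a pair (one from each), accepting exactly when both do. After merging equivalent states the machine shrinks.
        a   b  
>  q0   q1  q0 
   q1   q2  q0 
   q2   q2  q3 
   q3   q2  q4 
   q4   q2  q5 
 * q5   q2  q5 
(> = start, * = accepting)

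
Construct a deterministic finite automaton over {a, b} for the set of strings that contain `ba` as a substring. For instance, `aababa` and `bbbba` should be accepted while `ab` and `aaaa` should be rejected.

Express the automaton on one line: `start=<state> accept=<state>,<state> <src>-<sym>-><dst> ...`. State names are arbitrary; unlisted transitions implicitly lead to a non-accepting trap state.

start=q0 accept=q2 q0-a->q0 q0-b->q1 q1-a->q2 q1-b->q1 q2-a->q2 q2-b->q2

Track how much of `ba` has been matched so far: state q0 is no progress, q2 is the absorbing accept state reached once `ba` has occurred. Intermediate states record partial matches; on a mismatch, fall back to the longest reusable overlap.
With 3 states:
        a   b  
>  q0   q0  q1 
   q1   q2  q1 
 * q2   q2  q2 
(> = start, * = accepting)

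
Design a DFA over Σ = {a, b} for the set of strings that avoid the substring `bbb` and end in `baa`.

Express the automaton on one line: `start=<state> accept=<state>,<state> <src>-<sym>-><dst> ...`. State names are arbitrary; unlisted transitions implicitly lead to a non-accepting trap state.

Handle the two conditions separately and then intersect. The first has 4 states tracking partial matches of the forbidden pattern `bbb`; the second has 4 states tracking how much of the suffix `baa` has currently been matched. A product state is a pair (one from each), accepting exactly when both do. Equivalent product states are then merged.
With 6 states:
        a   b  
>  S0   S0  S1 
   S1   S2  S3 
   S2   S4  S1 
   S3   S2  S5 
 * S4   S0  S1 
   S5   S5  S5 
(> = start, * = accepting)

start=S0 accept=S4 S0-a->S0 S0-b->S1 S1-a->S2 S1-b->S3 S2-a->S4 S2-b->S1 S3-a->S2 S3-b->S5 S4-a->S0 S4-b->S1 S5-a->S5 S5-b->S5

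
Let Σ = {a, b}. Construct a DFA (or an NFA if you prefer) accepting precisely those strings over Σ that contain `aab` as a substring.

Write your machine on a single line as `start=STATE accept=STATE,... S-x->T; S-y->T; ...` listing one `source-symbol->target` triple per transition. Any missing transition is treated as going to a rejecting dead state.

start=S0; accept=S3; S0-a->S1; S0-b->S0; S1-a->S2; S1-b->S0; S2-a->S2; S2-b->S3; S3-a->S3; S3-b->S3

Track how much of `aab` has been matched so far: state S0 is no progress, S3 is the absorbing accept state reached once `aab` has occurred. Intermediate states record partial matches; on a mismatch, fall back to the longest reusable overlap.
4 states suffice.
        a   b  
>  S0   S1  S0 
   S1   S2  S0 
   S2   S2  S3 
 * S3   S3  S3 
(> = start, * = accepting)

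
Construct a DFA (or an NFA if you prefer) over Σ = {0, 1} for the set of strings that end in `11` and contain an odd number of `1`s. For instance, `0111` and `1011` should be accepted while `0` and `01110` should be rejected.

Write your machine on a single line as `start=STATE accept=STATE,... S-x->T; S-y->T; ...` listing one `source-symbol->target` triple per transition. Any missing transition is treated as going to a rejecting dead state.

start=A; accept=F; A-0->A; A-1->B; B-0->C; B-1->D; C-0->C; C-1->E; D-0->A; D-1->F; E-0->A; E-1->F; F-0->C; F-1->D

Run two small machines in parallel and take their product. One (3 states) tracks how much of the suffix `11` has currently been matched; the other (2 states) tracks the count of `1`s modulo 2. Each combined state is a pair, one component from each; accept when both components accept.
A 6-state machine:
       0  1 
>  A   A  B 
   B   C  D 
   C   C  E 
   D   A  F 
   E   A  F 
 * F   C  D 
(> = start, * = accepting)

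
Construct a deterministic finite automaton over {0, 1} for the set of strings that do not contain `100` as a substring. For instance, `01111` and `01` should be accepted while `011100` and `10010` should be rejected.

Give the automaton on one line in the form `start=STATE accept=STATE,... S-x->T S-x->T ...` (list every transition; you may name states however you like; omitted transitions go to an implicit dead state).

This is the complement of 'contains `100`'. Use the same substring-matching states — q0 through q3 holding how much of `100` has just been matched — but flip the accepting set: everything except the trap q3 accepts.
With 4 states:
        0   1  
>* q0   q0  q1 
 * q1   q2  q1 
 * q2   q3  q1 
   q3   q3  q3 
(> = start, * = accepting)

start=q0 accept=q0,q1,q2 q0-0->q0 q0-1->q1 q1-0->q2 q1-1->q1 q2-0->q3 q2-1->q1 q3-0->q3 q3-1->q3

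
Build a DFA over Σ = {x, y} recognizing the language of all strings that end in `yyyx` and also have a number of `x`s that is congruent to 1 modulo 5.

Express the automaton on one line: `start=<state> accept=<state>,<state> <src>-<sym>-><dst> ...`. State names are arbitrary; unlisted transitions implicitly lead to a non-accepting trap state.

start=s0 accept=s8 s0-x->s1 s0-y->s2 s1-x->s3 s1-y->s1 s2-x->s1 s2-y->s4 s3-x->s5 s3-y->s3 s4-x->s1 s4-y->s6 s5-x->s7 s5-y->s5 s6-x->s8 s6-y->s6 s7-x->s0 s7-y->s7 s8-x->s3 s8-y->s1

Run two small machines in parallel and take their product. The first has 5 states tracking how much of the suffix `yyyx` has currently been matched; the second has 5 states tracking the count of `x`s modulo 5. A product state is a pair (one from each), accepting exactly when both do. After merging equivalent states the machine shrinks.
9 states suffice.
        x   y  
>  s0   s1  s2 
   s1   s3  s1 
   s2   s1  s4 
   s3   s5  s3 
   s4   s1  s6 
   s5   s7  s5 
   s6   s8  s6 
   s7   s0  s7 
 * s8   s3  s1 
(> = start, * = accepting)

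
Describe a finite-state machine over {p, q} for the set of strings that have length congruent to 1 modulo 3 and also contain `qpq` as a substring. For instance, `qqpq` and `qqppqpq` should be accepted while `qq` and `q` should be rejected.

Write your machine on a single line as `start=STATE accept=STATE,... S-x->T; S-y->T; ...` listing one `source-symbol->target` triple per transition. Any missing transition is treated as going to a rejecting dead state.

start=S0; accept=S10; S0-p->S1; S0-q->S2; S1-p->S3; S1-q->S4; S2-p->S5; S2-q->S4; S3-p->S0; S3-q->S6; S4-p->S7; S4-q->S6; S5-p->S0; S5-q->S8; S6-p->S9; S6-q->S2; S7-p->S1; S7-q->S10; S8-p->S10; S8-q->S10; S9-p->S3; S9-q->S11; S10-p->S11; S10-q->S11; S11-p->S8; S11-q->S8

Build one automaton per condition and run them in lockstep. The first has 3 states tracking the input length modulo 3; the second has 4 states tracking whether and how much of `qpq` has been seen. A product state is a pair (one from each), accepting exactly when both do.
12 states suffice.
          p    q  
>  S0     S1   S2 
   S1     S3   S4 
   S2     S5   S4 
   S3     S0   S6 
   S4     S7   S6 
   S5     S0   S8 
   S6     S9   S2 
   S7     S1  S10 
   S8    S10  S10 
   S9     S3  S11 
 * S10   S11  S11 
   S11    S8   S8 
(> = start, * = accepting)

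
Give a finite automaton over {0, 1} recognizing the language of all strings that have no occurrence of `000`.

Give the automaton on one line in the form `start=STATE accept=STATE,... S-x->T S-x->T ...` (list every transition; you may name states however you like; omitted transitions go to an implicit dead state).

start=A accept=A,B,C A-0->B A-1->A B-0->C B-1->A C-0->D C-1->A D-0->D D-1->D

This is the complement of 'contains `000`'. Use the same substring-matching states — A through D holding how much of `000` has just been matched — but flip the accepting set: everything except the trap D accepts.
A 4-state machine:
       0  1 
>* A   B  A 
 * B   C  A 
 * C   D  A 
   D   D  D 
(> = start, * = accepting)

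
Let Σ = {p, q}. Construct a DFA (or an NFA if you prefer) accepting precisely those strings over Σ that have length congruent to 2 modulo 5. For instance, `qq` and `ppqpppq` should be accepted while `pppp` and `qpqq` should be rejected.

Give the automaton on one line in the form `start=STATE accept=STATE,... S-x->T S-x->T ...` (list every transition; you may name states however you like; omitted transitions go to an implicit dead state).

start=S0 accept=S2 S0-p->S1 S0-q->S1 S1-p->S2 S1-q->S2 S2-p->S3 S2-q->S3 S3-p->S4 S3-q->S4 S4-p->S0 S4-q->S0

Count input length modulo 5: every symbol advances one step around the cycle S0 → S1 → S2 → S3 → S4 → S0. Accept at S2.
With 5 states:
        p   q  
>  S0   S1  S1 
   S1   S2  S2 
 * S2   S3  S3 
   S3   S4  S4 
   S4   S0  S0 
(> = start, * = accepting)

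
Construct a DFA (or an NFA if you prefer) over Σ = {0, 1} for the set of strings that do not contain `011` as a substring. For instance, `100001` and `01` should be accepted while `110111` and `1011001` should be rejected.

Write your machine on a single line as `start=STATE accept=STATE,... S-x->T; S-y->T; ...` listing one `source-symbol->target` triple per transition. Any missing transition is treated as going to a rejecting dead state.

This is the complement of 'contains `011`'. Use the same substring-matching states — A through D holding how much of `011` has just been matched — but flip the accepting set: everything except the trap D accepts.
With 4 states:
       0  1 
>* A   B  A 
 * B   B  C 
 * C   B  D 
   D   D  D 
(> = start, * = accepting)

start=A; accept=A,B,C; A-0->B; A-1->A; B-0->B; B-1->C; C-0->B; C-1->D; D-0->D; D-1->D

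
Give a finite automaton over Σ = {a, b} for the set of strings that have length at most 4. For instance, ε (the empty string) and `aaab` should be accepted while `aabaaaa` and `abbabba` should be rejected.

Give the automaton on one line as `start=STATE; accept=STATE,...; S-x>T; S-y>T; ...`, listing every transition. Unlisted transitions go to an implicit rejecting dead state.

start=S0; accept=S0,S1,S2,S3,S4; S0-a>S1; S0-b>S1; S1-a>S2; S1-b>S2; S2-a>S3; S2-b>S3; S3-a>S4; S3-b>S4; S4-a>S5; S4-b>S5; S5-a>S5; S5-b>S5

Count input length up to 5: every symbol moves from S0 toward S5, which means 'more than 4' and absorbs. Accept from {S0, S1, S2, S3, S4}.
6 states suffice.
        a   b  
>* S0   S1  S1 
 * S1   S2  S2 
 * S2   S3  S3 
 * S3   S4  S4 
 * S4   S5  S5 
   S5   S5  S5 
(> = start, * = accepting)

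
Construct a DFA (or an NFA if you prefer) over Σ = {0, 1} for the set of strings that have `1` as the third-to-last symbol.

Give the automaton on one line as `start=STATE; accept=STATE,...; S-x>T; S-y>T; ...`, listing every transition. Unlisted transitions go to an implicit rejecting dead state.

A DFA must remember the last 3 symbols (since which symbol is third-to-last isn't known until the input ends). Use one state per possible window of the last ≤3 symbols; accept from those whose window starts with `1`.
A 15-state machine:
          0    1  
>  q0     q1   q2 
   q1     q3   q4 
   q2     q5   q6 
   q3     q7   q8 
   q4     q9  q10 
   q5    q11  q12 
   q6    q13  q14 
   q7     q7   q8 
   q8     q9  q10 
   q9    q11  q12 
   q10   q13  q14 
 * q11    q7   q8 
 * q12    q9  q10 
 * q13   q11  q12 
 * q14   q13  q14 
(> = start, * = accepting)

start=q0; accept=q11,q12,q13,q14; q0-0>q1; q0-1>q2; q1-0>q3; q1-1>q4; q2-0>q5; q2-1>q6; q3-0>q7; q3-1>q8; q4-0>q9; q4-1>q10; q5-0>q11; q5-1>q12; q6-0>q13; q6-1>q14; q7-0>q7; q7-1>q8; q8-0>q9; q8-1>q10; q9-0>q11; q9-1>q12; q10-0>q13; q10-1>q14; q11-0>q7; q11-1>q8; q12-0>q9; q12-1>q10; q13-0>q11; q13-1>q12; q14-0>q13; q14-1>q14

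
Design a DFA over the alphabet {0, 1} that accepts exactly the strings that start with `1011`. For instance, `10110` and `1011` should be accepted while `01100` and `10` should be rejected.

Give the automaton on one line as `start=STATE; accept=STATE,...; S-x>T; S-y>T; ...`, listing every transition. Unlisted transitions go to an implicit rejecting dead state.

Walk along `1011` while the input agrees: from S0 take `1` to S1, and so on. Any deviation drops to the rejecting sink S5. Once S4 is reached the prefix is confirmed and every continuation is accepted.
6 states suffice.
        0   1  
>  S0   S5  S1 
   S1   S2  S5 
   S2   S5  S3 
   S3   S5  S4 
 * S4   S4  S4 
   S5   S5  S5 
(> = start, * = accepting)

start=S0; accept=S4; S0-0>S5; S0-1>S1; S1-0>S2; S1-1>S5; S2-0>S5; S2-1>S3; S3-0>S5; S3-1>S4; S4-0>S4; S4-1>S4; S5-0>S5; S5-1>S5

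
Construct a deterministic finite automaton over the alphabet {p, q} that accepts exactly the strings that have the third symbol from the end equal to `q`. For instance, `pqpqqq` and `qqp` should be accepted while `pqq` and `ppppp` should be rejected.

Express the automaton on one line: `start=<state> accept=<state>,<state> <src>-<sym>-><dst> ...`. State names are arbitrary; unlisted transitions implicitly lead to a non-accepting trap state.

start=S0 accept=S11,S12,S13,S14 S0-p->S1 S0-q->S2 S1-p->S3 S1-q->S4 S2-p->S5 S2-q->S6 S3-p->S7 S3-q->S8 S4-p->S9 S4-q->S10 S5-p->S11 S5-q->S12 S6-p->S13 S6-q->S14 S7-p->S7 S7-q->S8 S8-p->S9 S8-q->S10 S9-p->S11 S9-q->S12 S10-p->S13 S10-q->S14 S11-p->S7 S11-q->S8 S12-p->S9 S12-q->S10 S13-p->S11 S13-q->S12 S14-p->S13 S14-q->S14

Because acceptance depends on a position counted from the end, the machine has to buffer the most recent 3 symbols. Make each state the string of the last up-to-3 symbols read; on input `x` shift the window left and append `x`. Accept when the buffered window has length 3 and begins with `q`.
          p    q  
>  S0     S1   S2 
   S1     S3   S4 
   S2     S5   S6 
   S3     S7   S8 
   S4     S9  S10 
   S5    S11  S12 
   S6    S13  S14 
   S7     S7   S8 
   S8     S9  S10 
   S9    S11  S12 
   S10   S13  S14 
 * S11    S7   S8 
 * S12    S9  S10 
 * S13   S11  S12 
 * S14   S13  S14 
(> = start, * = accepting)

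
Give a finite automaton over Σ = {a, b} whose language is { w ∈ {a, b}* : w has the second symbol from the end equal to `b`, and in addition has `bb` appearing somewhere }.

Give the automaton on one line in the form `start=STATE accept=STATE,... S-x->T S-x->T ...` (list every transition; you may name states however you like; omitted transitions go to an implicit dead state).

Run two small machines in parallel and take their product. One (7 states) tracks the last 2 symbols read; the other (3 states) tracks whether and how much of `bb` has been seen. Each combined state is a pair, one component from each; accept when both components accept. Minimizing collapses redundant product states.
A 6-state machine:
        a   b  
>  q0   q0  q1 
   q1   q0  q2 
 * q2   q3  q2 
 * q3   q4  q5 
   q4   q4  q5 
   q5   q3  q2 
(> = start, * = accepting)

start=q0 accept=q2,q3 q0-a->q0 q0-b->q1 q1-a->q0 q1-b->q2 q2-a->q3 q2-b->q2 q3-a->q4 q3-b->q5 q4-a->q4 q4-b->q5 q5-a->q3 q5-b->q2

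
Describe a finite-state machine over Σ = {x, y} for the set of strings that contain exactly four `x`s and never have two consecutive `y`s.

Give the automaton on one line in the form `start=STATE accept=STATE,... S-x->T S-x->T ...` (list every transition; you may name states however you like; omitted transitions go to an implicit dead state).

start=A accept=I,K A-x->B A-y->C B-x->D B-y->E C-x->B C-y->F D-x->G D-y->H E-x->D E-y->F F-x->F F-y->F G-x->I G-y->J H-x->G H-y->F I-x->F I-y->K J-x->I J-y->F K-x->F K-y->F

Handle the two conditions separately and then intersect. One (6 states) tracks the count of `x`s, saturating at 5; the other (3 states) tracks partial matches of the forbidden pattern `yy`. Each combined state is a pair, one component from each; accept when both components accept. Minimizing collapses redundant product states.
With 11 states:
       x  y 
>  A   B  C 
   B   D  E 
   C   B  F 
   D   G  H 
   E   D  F 
   F   F  F 
   G   I  J 
   H   G  F 
 * I   F  K 
   J   I  F 
 * K   F  F 
(> = start, * = accepting)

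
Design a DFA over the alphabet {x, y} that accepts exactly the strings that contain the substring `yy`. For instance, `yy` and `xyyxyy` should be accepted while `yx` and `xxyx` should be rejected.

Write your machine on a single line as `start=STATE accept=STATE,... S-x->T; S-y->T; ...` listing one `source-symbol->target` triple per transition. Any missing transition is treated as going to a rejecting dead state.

start=q0; accept=q2; q0-x->q0; q0-y->q1; q1-x->q0; q1-y->q2; q2-x->q2; q2-y->q2

Track how much of `yy` has been matched so far: state q0 is no progress, q2 is the absorbing accept state reached once `yy` has occurred. Intermediate states record partial matches; on a mismatch, fall back to the longest reusable overlap.
A 3-state machine:
        x   y  
>  q0   q0  q1 
   q1   q0  q2 
 * q2   q2  q2 
(> = start, * = accepting)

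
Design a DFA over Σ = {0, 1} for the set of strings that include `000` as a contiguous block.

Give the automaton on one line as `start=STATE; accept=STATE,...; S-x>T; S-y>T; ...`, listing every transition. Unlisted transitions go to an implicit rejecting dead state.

Track how much of `000` has been matched so far: state s0 is no progress, s3 is the absorbing accept state reached once `000` has occurred. Intermediate states record partial matches; on a mismatch, fall back to the longest reusable overlap.
A 4-state machine:
        0   1  
>  s0   s1  s0 
   s1   s2  s0 
   s2   s3  s0 
 * s3   s3  s3 
(> = start, * = accepting)

start=s0; accept=s3; s0-0>s1; s0-1>s0; s1-0>s2; s1-1>s0; s2-0>s3; s2-1>s0; s3-0>s3; s3-1>s3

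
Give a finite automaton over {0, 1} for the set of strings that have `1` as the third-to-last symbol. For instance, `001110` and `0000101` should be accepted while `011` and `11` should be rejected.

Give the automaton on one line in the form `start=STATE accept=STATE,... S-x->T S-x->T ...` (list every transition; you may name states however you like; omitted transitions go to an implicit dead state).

start=A accept=L,M,N,O A-0->B A-1->C B-0->D B-1->E C-0->F C-1->G D-0->H D-1->I E-0->J E-1->K F-0->L F-1->M G-0->N G-1->O H-0->H H-1->I I-0->J I-1->K J-0->L J-1->M K-0->N K-1->O L-0->H L-1->I M-0->J M-1->K N-0->L N-1->M O-0->N O-1->O

A DFA must remember the last 3 symbols (since which symbol is third-to-last isn't known until the input ends). Use one state per possible window of the last ≤3 symbols; accept from those whose window starts with `1`.
15 states suffice.
       0  1 
>  A   B  C 
   B   D  E 
   C   F  G 
   D   H  I 
   E   J  K 
   F   L  M 
   G   N  O 
   H   H  I 
   I   J  K 
   J   L  M 
   K   N  O 
 * L   H  I 
 * M   J  K 
 * N   L  M 
 * O   N  O 
(> = start, * = accepting)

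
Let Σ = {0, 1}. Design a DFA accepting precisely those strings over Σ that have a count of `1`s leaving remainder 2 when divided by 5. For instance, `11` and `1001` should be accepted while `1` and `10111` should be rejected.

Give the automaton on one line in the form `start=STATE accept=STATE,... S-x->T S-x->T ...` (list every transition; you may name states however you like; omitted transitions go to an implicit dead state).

start=s0 accept=s2 s0-0->s0 s0-1->s1 s1-0->s1 s1-1->s2 s2-0->s2 s2-1->s3 s3-0->s3 s3-1->s4 s4-0->s4 s4-1->s0

Keep the running count of `1`s modulo 5: each `1` advances along the cycle s0 → s1 → s2 → s3 → s4 → s0 while other symbols loop. Accept at s2.
A 5-state machine:
        0   1  
>  s0   s0  s1 
   s1   s1  s2 
 * s2   s2  s3 
   s3   s3  s4 
   s4   s4  s0 
(> = start, * = accepting)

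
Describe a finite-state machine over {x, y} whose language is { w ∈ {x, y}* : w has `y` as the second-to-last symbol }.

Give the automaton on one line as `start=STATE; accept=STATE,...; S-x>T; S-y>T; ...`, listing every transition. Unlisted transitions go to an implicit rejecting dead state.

start=q0; accept=q5,q6; q0-x>q1; q0-y>q2; q1-x>q3; q1-y>q4; q2-x>q5; q2-y>q6; q3-x>q3; q3-y>q4; q4-x>q5; q4-y>q6; q5-x>q3; q5-y>q4; q6-x>q5; q6-y>q6

Because acceptance depends on a position counted from the end, the machine has to buffer the most recent 2 symbols. Make each state the string of the last up-to-2 symbols read; on input `x` shift the window left and append `x`. Accept when the buffered window has length 2 and begins with `y`.
7 states suffice.
        x   y  
>  q0   q1  q2 
   q1   q3  q4 
   q2   q5  q6 
   q3   q3  q4 
   q4   q5  q6 
 * q5   q3  q4 
 * q6   q5  q6 
(> = start, * = accepting)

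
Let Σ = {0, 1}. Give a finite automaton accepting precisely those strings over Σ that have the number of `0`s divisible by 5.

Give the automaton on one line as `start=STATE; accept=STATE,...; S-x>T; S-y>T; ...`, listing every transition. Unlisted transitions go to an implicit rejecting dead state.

The only thing that matters is how many `0`s have appeared, reduced mod 5. Use one state per residue: s0 for 0, …, s4 for 4. Reading `0` moves to the next residue; anything else stays put. s0 is accepting.
With 5 states:
        0   1  
>* s0   s1  s0 
   s1   s2  s1 
   s2   s3  s2 
   s3   s4  s3 
   s4   s0  s4 
(> = start, * = accepting)

start=s0; accept=s0; s0-0>s1; s0-1>s0; s1-0>s2; s1-1>s1; s2-0>s3; s2-1>s2; s3-0>s4; s3-1>s3; s4-0>s0; s4-1>s4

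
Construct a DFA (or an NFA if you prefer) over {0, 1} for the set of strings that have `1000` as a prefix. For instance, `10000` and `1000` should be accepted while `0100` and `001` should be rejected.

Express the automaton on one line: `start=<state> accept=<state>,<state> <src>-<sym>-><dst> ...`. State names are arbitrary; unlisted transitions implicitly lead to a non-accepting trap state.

Check the first 4 symbols one by one: A through D record how many have matched `1000` so far; any wrong symbol goes to the dead state F. After all 4 match we enter the accepting sink E.
A 6-state machine:
       0  1 
>  A   F  B 
   B   C  F 
   C   D  F 
   D   E  F 
 * E   E  E 
   F   F  F 
(> = start, * = accepting)

start=A accept=E A-0->F A-1->B B-0->C B-1->F C-0->D C-1->F D-0->E D-1->F E-0->E E-1->E F-0->F F-1->F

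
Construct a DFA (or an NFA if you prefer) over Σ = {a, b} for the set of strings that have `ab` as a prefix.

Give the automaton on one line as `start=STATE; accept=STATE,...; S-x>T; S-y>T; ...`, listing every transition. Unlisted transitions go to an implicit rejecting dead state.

start=q0; accept=q2; q0-a>q1; q0-b>q3; q1-a>q3; q1-b>q2; q2-a>q2; q2-b>q2; q3-a>q3; q3-b>q3

Check the first 2 symbols one by one: q0 through q1 record how many have matched `ab` so far; any wrong symbol goes to the dead state q3. After all 2 match we enter the accepting sink q2.
4 states suffice.
        a   b  
>  q0   q1  q3 
   q1   q3  q2 
 * q2   q2  q2 
   q3   q3  q3 
(> = start, * = accepting)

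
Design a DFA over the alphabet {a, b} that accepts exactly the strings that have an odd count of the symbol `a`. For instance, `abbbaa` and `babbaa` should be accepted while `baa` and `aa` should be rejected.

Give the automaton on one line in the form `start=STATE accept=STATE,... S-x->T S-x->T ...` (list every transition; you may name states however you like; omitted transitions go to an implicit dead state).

The only thing that matters is how many `a`s have appeared, reduced mod 2. Use one state per residue: S0 for 0, …, S1 for 1. Reading `a` moves to the next residue; anything else stays put. S1 is accepting.
        a   b  
>  S0   S1  S0 
 * S1   S0  S1 
(> = start, * = accepting)

start=S0 accept=S1 S0-a->S1 S0-b->S0 S1-a->S0 S1-b->S1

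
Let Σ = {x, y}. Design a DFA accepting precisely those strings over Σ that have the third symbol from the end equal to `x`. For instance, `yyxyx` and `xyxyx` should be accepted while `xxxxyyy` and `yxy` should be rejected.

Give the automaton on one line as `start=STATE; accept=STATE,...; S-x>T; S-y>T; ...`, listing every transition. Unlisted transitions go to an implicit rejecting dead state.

start=q0; accept=q7,q8,q9,q10; q0-x>q1; q0-y>q2; q1-x>q3; q1-y>q4; q2-x>q5; q2-y>q6; q3-x>q7; q3-y>q8; q4-x>q9; q4-y>q10; q5-x>q11; q5-y>q12; q6-x>q13; q6-y>q14; q7-x>q7; q7-y>q8; q8-x>q9; q8-y>q10; q9-x>q11; q9-y>q12; q10-x>q13; q10-y>q14; q11-x>q7; q11-y>q8; q12-x>q9; q12-y>q10; q13-x>q11; q13-y>q12; q14-x>q13; q14-y>q14

Because acceptance depends on a position counted from the end, the machine has to buffer the most recent 3 symbols. Make each state the string of the last up-to-3 symbols read; on input `x` shift the window left and append `x`. Accept when the buffered window has length 3 and begins with `x`.
15 states suffice.
          x    y  
>  q0     q1   q2 
   q1     q3   q4 
   q2     q5   q6 
   q3     q7   q8 
   q4     q9  q10 
   q5    q11  q12 
   q6    q13  q14 
 * q7     q7   q8 
 * q8     q9  q10 
 * q9    q11  q12 
 * q10   q13  q14 
   q11    q7   q8 
   q12    q9  q10 
   q13   q11  q12 
   q14   q13  q14 
(> = start, * = accepting)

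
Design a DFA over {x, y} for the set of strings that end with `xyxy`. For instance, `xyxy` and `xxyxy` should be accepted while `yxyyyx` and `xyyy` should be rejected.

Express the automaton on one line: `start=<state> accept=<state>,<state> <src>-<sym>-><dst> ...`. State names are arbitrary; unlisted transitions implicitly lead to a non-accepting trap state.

start=s0 accept=s4 s0-x->s1 s0-y->s0 s1-x->s1 s1-y->s2 s2-x->s3 s2-y->s0 s3-x->s1 s3-y->s4 s4-x->s3 s4-y->s0

Remember how much of `xyxy` the current input suffix matches. State s0 means no match yet; s1 means the last symbol is `x`; s2 means the last 2 symbols are `xy`; s3 means the last 3 symbols are `xyx`; s4 means the last 4 symbols are `xyxy`. Only s4 accepts. On a mismatch, fall back to the longest proper suffix that is still a prefix of `xyxy`.
        x   y  
>  s0   s1  s0 
   s1   s1  s2 
   s2   s3  s0 
   s3   s1  s4 
 * s4   s3  s0 
(> = start, * = accepting)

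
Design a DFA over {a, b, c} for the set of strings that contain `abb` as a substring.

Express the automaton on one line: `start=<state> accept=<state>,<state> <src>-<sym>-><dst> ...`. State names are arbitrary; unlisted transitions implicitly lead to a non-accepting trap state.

start=s0 accept=s3 s0-a->s1 s0-b->s0 s0-c->s0 s1-a->s1 s1-b->s2 s1-c->s0 s2-a->s1 s2-b->s3 s2-c->s0 s3-a->s3 s3-b->s3 s3-c->s3

Track how much of `abb` has been matched so far: state s0 is no progress, s3 is the absorbing accept state reached once `abb` has occurred. Intermediate states record partial matches; on a mismatch, fall back to the longest reusable overlap.
A 4-state machine:
        a   b   c  
>  s0   s1  s0  s0 
   s1   s1  s2  s0 
   s2   s1  s3  s0 
 * s3   s3  s3  s3 
(> = start, * = accepting)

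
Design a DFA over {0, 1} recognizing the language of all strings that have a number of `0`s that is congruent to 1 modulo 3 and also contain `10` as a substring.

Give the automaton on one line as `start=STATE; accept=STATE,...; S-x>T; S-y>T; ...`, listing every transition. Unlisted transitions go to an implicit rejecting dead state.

start=s0; accept=s5; s0-0>s1; s0-1>s2; s1-0>s3; s1-1>s4; s2-0>s5; s2-1>s2; s3-0>s0; s3-1>s6; s4-0>s6; s4-1>s4; s5-0>s6; s5-1>s5; s6-0>s2; s6-1>s6

Handle the two conditions separately and then intersect. The first has 3 states tracking the count of `0`s modulo 3; the second has 3 states tracking whether and how much of `10` has been seen. A product state is a pair (one from each), accepting exactly when both do. Minimizing collapses redundant product states.
7 states suffice.
        0   1  
>  s0   s1  s2 
   s1   s3  s4 
   s2   s5  s2 
   s3   s0  s6 
   s4   s6  s4 
 * s5   s6  s5 
   s6   s2  s6 
(> = start, * = accepting)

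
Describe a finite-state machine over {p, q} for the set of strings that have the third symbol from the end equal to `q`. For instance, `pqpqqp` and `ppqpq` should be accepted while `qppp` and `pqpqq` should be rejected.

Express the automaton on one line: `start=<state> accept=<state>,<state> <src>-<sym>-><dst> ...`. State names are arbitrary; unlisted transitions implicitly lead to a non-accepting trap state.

start=A accept=L,M,N,O A-p->B A-q->C B-p->D B-q->E C-p->F C-q->G D-p->H D-q->I E-p->J E-q->K F-p->L F-q->M G-p->N G-q->O H-p->H H-q->I I-p->J I-q->K J-p->L J-q->M K-p->N K-q->O L-p->H L-q->I M-p->J M-q->K N-p->L N-q->M O-p->N O-q->O

A DFA must remember the last 3 symbols (since which symbol is third-to-last isn't known until the input ends). Use one state per possible window of the last ≤3 symbols; accept from those whose window starts with `q`.
       p  q 
>  A   B  C 
   B   D  E 
   C   F  G 
   D   H  I 
   E   J  K 
   F   L  M 
   G   N  O 
   H   H  I 
   I   J  K 
   J   L  M 
   K   N  O 
 * L   H  I 
 * M   J  K 
 * N   L  M 
 * O   N  O 
(> = start, * = accepting)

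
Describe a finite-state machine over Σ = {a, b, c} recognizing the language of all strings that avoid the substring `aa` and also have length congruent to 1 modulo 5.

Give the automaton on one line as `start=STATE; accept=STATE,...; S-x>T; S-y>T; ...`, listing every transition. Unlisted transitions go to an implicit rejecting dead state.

Handle the two conditions separately and then intersect. The first has 3 states tracking partial matches of the forbidden pattern `aa`; the second has 5 states tracking the input length modulo 5. A product state is a pair (one from each), accepting exactly when both do.
          a    b    c  
>  S0     S1   S2   S2 
 * S1     S3   S4   S4 
 * S2     S5   S4   S4 
   S3     S6   S6   S6 
   S4     S7   S8   S8 
   S5     S6   S8   S8 
   S6     S9   S9   S9 
   S7     S9  S10  S10 
   S8    S11  S10  S10 
   S9    S12  S12  S12 
   S10   S13   S0   S0 
   S11   S12   S0   S0 
   S12   S14  S14  S14 
   S13   S14   S2   S2 
   S14    S3   S3   S3 
(> = start, * = accepting)

start=S0; accept=S1,S2; S0-a>S1; S0-b>S2; S0-c>S2; S1-a>S3; S1-b>S4; S1-c>S4; S2-a>S5; S2-b>S4; S2-c>S4; S3-a>S6; S3-b>S6; S3-c>S6; S4-a>S7; S4-b>S8; S4-c>S8; S5-a>S6; S5-b>S8; S5-c>S8; S6-a>S9; S6-b>S9; S6-c>S9; S7-a>S9; S7-b>S10; S7-c>S10; S8-a>S11; S8-b>S10; S8-c>S10; S9-a>S12; S9-b>S12; S9-c>S12; S10-a>S13; S10-b>S0; S10-c>S0; S11-a>S12; S11-b>S0; S11-c>S0; S12-a>S14; S12-b>S14; S12-c>S14; S13-a>S14; S13-b>S2; S13-c>S2; S14-a>S3; S14-b>S3; S14-c>S3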